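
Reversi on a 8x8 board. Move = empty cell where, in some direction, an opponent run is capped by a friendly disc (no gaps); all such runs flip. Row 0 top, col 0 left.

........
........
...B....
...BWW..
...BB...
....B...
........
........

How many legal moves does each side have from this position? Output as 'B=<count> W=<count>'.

Answer: B=5 W=5

Derivation:
-- B to move --
(2,4): flips 1 -> legal
(2,5): flips 1 -> legal
(2,6): flips 1 -> legal
(3,6): flips 2 -> legal
(4,5): flips 1 -> legal
(4,6): no bracket -> illegal
B mobility = 5
-- W to move --
(1,2): flips 1 -> legal
(1,3): no bracket -> illegal
(1,4): no bracket -> illegal
(2,2): no bracket -> illegal
(2,4): no bracket -> illegal
(3,2): flips 1 -> legal
(4,2): no bracket -> illegal
(4,5): no bracket -> illegal
(5,2): flips 1 -> legal
(5,3): flips 1 -> legal
(5,5): no bracket -> illegal
(6,3): no bracket -> illegal
(6,4): flips 2 -> legal
(6,5): no bracket -> illegal
W mobility = 5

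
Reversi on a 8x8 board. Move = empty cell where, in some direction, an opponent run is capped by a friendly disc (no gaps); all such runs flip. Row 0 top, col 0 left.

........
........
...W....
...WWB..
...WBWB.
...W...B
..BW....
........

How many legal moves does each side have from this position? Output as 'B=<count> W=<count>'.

Answer: B=6 W=8

Derivation:
-- B to move --
(1,2): no bracket -> illegal
(1,3): no bracket -> illegal
(1,4): no bracket -> illegal
(2,2): flips 1 -> legal
(2,4): flips 1 -> legal
(2,5): no bracket -> illegal
(3,2): flips 2 -> legal
(3,6): no bracket -> illegal
(4,2): flips 1 -> legal
(5,2): no bracket -> illegal
(5,4): no bracket -> illegal
(5,5): flips 1 -> legal
(5,6): no bracket -> illegal
(6,4): flips 1 -> legal
(7,2): no bracket -> illegal
(7,3): no bracket -> illegal
(7,4): no bracket -> illegal
B mobility = 6
-- W to move --
(2,4): no bracket -> illegal
(2,5): flips 1 -> legal
(2,6): flips 2 -> legal
(3,6): flips 1 -> legal
(3,7): no bracket -> illegal
(4,7): flips 1 -> legal
(5,1): no bracket -> illegal
(5,2): no bracket -> illegal
(5,4): flips 1 -> legal
(5,5): flips 1 -> legal
(5,6): no bracket -> illegal
(6,1): flips 1 -> legal
(6,6): no bracket -> illegal
(6,7): no bracket -> illegal
(7,1): flips 1 -> legal
(7,2): no bracket -> illegal
(7,3): no bracket -> illegal
W mobility = 8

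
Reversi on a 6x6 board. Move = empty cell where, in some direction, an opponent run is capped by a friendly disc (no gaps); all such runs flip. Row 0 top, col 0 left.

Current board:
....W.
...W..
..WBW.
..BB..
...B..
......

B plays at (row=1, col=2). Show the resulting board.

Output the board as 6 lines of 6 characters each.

Place B at (1,2); scan 8 dirs for brackets.
Dir NW: first cell '.' (not opp) -> no flip
Dir N: first cell '.' (not opp) -> no flip
Dir NE: first cell '.' (not opp) -> no flip
Dir W: first cell '.' (not opp) -> no flip
Dir E: opp run (1,3), next='.' -> no flip
Dir SW: first cell '.' (not opp) -> no flip
Dir S: opp run (2,2) capped by B -> flip
Dir SE: first cell 'B' (not opp) -> no flip
All flips: (2,2)

Answer: ....W.
..BW..
..BBW.
..BB..
...B..
......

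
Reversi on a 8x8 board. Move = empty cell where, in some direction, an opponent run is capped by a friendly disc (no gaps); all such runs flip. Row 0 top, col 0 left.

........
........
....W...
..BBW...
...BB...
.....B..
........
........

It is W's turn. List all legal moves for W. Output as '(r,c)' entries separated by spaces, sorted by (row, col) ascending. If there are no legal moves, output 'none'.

(2,1): no bracket -> illegal
(2,2): no bracket -> illegal
(2,3): no bracket -> illegal
(3,1): flips 2 -> legal
(3,5): no bracket -> illegal
(4,1): no bracket -> illegal
(4,2): flips 1 -> legal
(4,5): no bracket -> illegal
(4,6): no bracket -> illegal
(5,2): flips 1 -> legal
(5,3): no bracket -> illegal
(5,4): flips 1 -> legal
(5,6): no bracket -> illegal
(6,4): no bracket -> illegal
(6,5): no bracket -> illegal
(6,6): no bracket -> illegal

Answer: (3,1) (4,2) (5,2) (5,4)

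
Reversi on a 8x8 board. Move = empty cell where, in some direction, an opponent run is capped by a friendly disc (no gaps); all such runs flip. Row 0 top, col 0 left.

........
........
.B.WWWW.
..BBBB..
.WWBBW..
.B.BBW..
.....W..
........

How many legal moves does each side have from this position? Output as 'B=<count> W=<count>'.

-- B to move --
(1,2): flips 1 -> legal
(1,3): flips 2 -> legal
(1,4): flips 2 -> legal
(1,5): flips 2 -> legal
(1,6): flips 1 -> legal
(1,7): flips 1 -> legal
(2,2): no bracket -> illegal
(2,7): no bracket -> illegal
(3,0): no bracket -> illegal
(3,1): flips 2 -> legal
(3,6): flips 1 -> legal
(3,7): no bracket -> illegal
(4,0): flips 2 -> legal
(4,6): flips 1 -> legal
(5,0): flips 1 -> legal
(5,2): flips 1 -> legal
(5,6): flips 2 -> legal
(6,4): no bracket -> illegal
(6,6): flips 1 -> legal
(7,4): no bracket -> illegal
(7,5): flips 3 -> legal
(7,6): flips 1 -> legal
B mobility = 16
-- W to move --
(1,0): flips 4 -> legal
(1,1): no bracket -> illegal
(1,2): no bracket -> illegal
(2,0): no bracket -> illegal
(2,2): flips 3 -> legal
(3,0): no bracket -> illegal
(3,1): no bracket -> illegal
(3,6): no bracket -> illegal
(4,0): no bracket -> illegal
(4,6): flips 1 -> legal
(5,0): no bracket -> illegal
(5,2): flips 4 -> legal
(6,0): flips 1 -> legal
(6,1): flips 1 -> legal
(6,2): flips 3 -> legal
(6,3): flips 4 -> legal
(6,4): flips 4 -> legal
W mobility = 9

Answer: B=16 W=9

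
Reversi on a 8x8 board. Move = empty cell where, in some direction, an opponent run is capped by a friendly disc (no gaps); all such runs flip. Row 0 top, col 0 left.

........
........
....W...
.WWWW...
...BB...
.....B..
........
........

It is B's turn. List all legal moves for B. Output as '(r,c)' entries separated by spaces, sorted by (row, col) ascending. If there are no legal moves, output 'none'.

Answer: (1,4) (2,1) (2,2) (2,3) (2,5)

Derivation:
(1,3): no bracket -> illegal
(1,4): flips 2 -> legal
(1,5): no bracket -> illegal
(2,0): no bracket -> illegal
(2,1): flips 1 -> legal
(2,2): flips 1 -> legal
(2,3): flips 1 -> legal
(2,5): flips 1 -> legal
(3,0): no bracket -> illegal
(3,5): no bracket -> illegal
(4,0): no bracket -> illegal
(4,1): no bracket -> illegal
(4,2): no bracket -> illegal
(4,5): no bracket -> illegal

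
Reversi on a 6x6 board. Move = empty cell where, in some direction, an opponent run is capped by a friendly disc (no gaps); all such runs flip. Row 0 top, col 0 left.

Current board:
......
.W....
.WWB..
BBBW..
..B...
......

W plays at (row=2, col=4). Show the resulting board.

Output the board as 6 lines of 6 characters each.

Place W at (2,4); scan 8 dirs for brackets.
Dir NW: first cell '.' (not opp) -> no flip
Dir N: first cell '.' (not opp) -> no flip
Dir NE: first cell '.' (not opp) -> no flip
Dir W: opp run (2,3) capped by W -> flip
Dir E: first cell '.' (not opp) -> no flip
Dir SW: first cell 'W' (not opp) -> no flip
Dir S: first cell '.' (not opp) -> no flip
Dir SE: first cell '.' (not opp) -> no flip
All flips: (2,3)

Answer: ......
.W....
.WWWW.
BBBW..
..B...
......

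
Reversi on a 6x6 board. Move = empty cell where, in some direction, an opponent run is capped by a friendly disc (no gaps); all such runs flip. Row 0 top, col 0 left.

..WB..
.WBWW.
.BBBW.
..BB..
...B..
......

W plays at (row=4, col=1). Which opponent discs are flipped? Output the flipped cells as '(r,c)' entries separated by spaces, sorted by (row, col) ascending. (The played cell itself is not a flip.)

Dir NW: first cell '.' (not opp) -> no flip
Dir N: first cell '.' (not opp) -> no flip
Dir NE: opp run (3,2) (2,3) capped by W -> flip
Dir W: first cell '.' (not opp) -> no flip
Dir E: first cell '.' (not opp) -> no flip
Dir SW: first cell '.' (not opp) -> no flip
Dir S: first cell '.' (not opp) -> no flip
Dir SE: first cell '.' (not opp) -> no flip

Answer: (2,3) (3,2)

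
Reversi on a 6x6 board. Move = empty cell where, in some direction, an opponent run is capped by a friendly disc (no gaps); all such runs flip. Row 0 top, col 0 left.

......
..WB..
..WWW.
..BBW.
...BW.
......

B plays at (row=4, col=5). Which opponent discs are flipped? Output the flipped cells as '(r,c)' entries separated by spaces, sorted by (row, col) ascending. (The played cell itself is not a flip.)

Answer: (4,4)

Derivation:
Dir NW: opp run (3,4) (2,3) (1,2), next='.' -> no flip
Dir N: first cell '.' (not opp) -> no flip
Dir NE: edge -> no flip
Dir W: opp run (4,4) capped by B -> flip
Dir E: edge -> no flip
Dir SW: first cell '.' (not opp) -> no flip
Dir S: first cell '.' (not opp) -> no flip
Dir SE: edge -> no flip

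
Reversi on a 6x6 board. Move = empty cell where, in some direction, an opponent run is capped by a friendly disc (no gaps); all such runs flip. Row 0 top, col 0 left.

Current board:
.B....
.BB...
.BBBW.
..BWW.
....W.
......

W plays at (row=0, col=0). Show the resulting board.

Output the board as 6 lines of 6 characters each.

Place W at (0,0); scan 8 dirs for brackets.
Dir NW: edge -> no flip
Dir N: edge -> no flip
Dir NE: edge -> no flip
Dir W: edge -> no flip
Dir E: opp run (0,1), next='.' -> no flip
Dir SW: edge -> no flip
Dir S: first cell '.' (not opp) -> no flip
Dir SE: opp run (1,1) (2,2) capped by W -> flip
All flips: (1,1) (2,2)

Answer: WB....
.WB...
.BWBW.
..BWW.
....W.
......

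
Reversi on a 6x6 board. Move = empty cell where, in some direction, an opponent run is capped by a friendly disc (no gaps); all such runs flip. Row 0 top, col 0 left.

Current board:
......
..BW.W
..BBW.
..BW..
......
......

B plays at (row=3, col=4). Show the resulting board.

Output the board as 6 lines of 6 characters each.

Answer: ......
..BW.W
..BBW.
..BBB.
......
......

Derivation:
Place B at (3,4); scan 8 dirs for brackets.
Dir NW: first cell 'B' (not opp) -> no flip
Dir N: opp run (2,4), next='.' -> no flip
Dir NE: first cell '.' (not opp) -> no flip
Dir W: opp run (3,3) capped by B -> flip
Dir E: first cell '.' (not opp) -> no flip
Dir SW: first cell '.' (not opp) -> no flip
Dir S: first cell '.' (not opp) -> no flip
Dir SE: first cell '.' (not opp) -> no flip
All flips: (3,3)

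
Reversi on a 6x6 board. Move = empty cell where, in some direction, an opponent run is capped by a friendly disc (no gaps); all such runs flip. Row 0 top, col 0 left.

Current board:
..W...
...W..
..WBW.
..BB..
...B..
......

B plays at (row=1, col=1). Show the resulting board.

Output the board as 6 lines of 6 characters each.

Answer: ..W...
.B.W..
..BBW.
..BB..
...B..
......

Derivation:
Place B at (1,1); scan 8 dirs for brackets.
Dir NW: first cell '.' (not opp) -> no flip
Dir N: first cell '.' (not opp) -> no flip
Dir NE: opp run (0,2), next=edge -> no flip
Dir W: first cell '.' (not opp) -> no flip
Dir E: first cell '.' (not opp) -> no flip
Dir SW: first cell '.' (not opp) -> no flip
Dir S: first cell '.' (not opp) -> no flip
Dir SE: opp run (2,2) capped by B -> flip
All flips: (2,2)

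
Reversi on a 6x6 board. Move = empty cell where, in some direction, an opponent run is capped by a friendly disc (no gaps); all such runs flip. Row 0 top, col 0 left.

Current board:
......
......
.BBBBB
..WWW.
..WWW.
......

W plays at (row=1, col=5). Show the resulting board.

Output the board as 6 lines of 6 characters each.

Answer: ......
.....W
.BBBWB
..WWW.
..WWW.
......

Derivation:
Place W at (1,5); scan 8 dirs for brackets.
Dir NW: first cell '.' (not opp) -> no flip
Dir N: first cell '.' (not opp) -> no flip
Dir NE: edge -> no flip
Dir W: first cell '.' (not opp) -> no flip
Dir E: edge -> no flip
Dir SW: opp run (2,4) capped by W -> flip
Dir S: opp run (2,5), next='.' -> no flip
Dir SE: edge -> no flip
All flips: (2,4)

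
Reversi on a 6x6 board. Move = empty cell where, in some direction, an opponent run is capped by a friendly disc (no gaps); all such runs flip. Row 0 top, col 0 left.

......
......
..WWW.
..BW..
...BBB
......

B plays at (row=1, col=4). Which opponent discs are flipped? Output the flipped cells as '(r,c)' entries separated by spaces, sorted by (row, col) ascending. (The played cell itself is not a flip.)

Dir NW: first cell '.' (not opp) -> no flip
Dir N: first cell '.' (not opp) -> no flip
Dir NE: first cell '.' (not opp) -> no flip
Dir W: first cell '.' (not opp) -> no flip
Dir E: first cell '.' (not opp) -> no flip
Dir SW: opp run (2,3) capped by B -> flip
Dir S: opp run (2,4), next='.' -> no flip
Dir SE: first cell '.' (not opp) -> no flip

Answer: (2,3)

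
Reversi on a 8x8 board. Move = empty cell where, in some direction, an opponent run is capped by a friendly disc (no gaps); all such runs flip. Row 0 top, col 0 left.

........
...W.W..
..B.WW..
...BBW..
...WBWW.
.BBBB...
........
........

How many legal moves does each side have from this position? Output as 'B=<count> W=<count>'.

Answer: B=10 W=9

Derivation:
-- B to move --
(0,2): no bracket -> illegal
(0,3): no bracket -> illegal
(0,4): flips 1 -> legal
(0,5): no bracket -> illegal
(0,6): flips 2 -> legal
(1,2): no bracket -> illegal
(1,4): flips 1 -> legal
(1,6): flips 1 -> legal
(2,3): no bracket -> illegal
(2,6): flips 1 -> legal
(3,2): flips 1 -> legal
(3,6): flips 2 -> legal
(3,7): no bracket -> illegal
(4,2): flips 1 -> legal
(4,7): flips 2 -> legal
(5,5): no bracket -> illegal
(5,6): flips 1 -> legal
(5,7): no bracket -> illegal
B mobility = 10
-- W to move --
(1,1): no bracket -> illegal
(1,2): no bracket -> illegal
(2,1): no bracket -> illegal
(2,3): flips 2 -> legal
(3,1): flips 1 -> legal
(3,2): flips 2 -> legal
(4,0): no bracket -> illegal
(4,1): no bracket -> illegal
(4,2): flips 1 -> legal
(5,0): no bracket -> illegal
(5,5): no bracket -> illegal
(6,0): no bracket -> illegal
(6,1): flips 1 -> legal
(6,2): flips 2 -> legal
(6,3): flips 2 -> legal
(6,4): flips 3 -> legal
(6,5): flips 1 -> legal
W mobility = 9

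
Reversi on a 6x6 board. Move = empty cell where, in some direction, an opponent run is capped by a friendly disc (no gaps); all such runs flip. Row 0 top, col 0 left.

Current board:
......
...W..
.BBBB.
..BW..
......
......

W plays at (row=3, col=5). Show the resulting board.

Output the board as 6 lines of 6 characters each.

Answer: ......
...W..
.BBBW.
..BW.W
......
......

Derivation:
Place W at (3,5); scan 8 dirs for brackets.
Dir NW: opp run (2,4) capped by W -> flip
Dir N: first cell '.' (not opp) -> no flip
Dir NE: edge -> no flip
Dir W: first cell '.' (not opp) -> no flip
Dir E: edge -> no flip
Dir SW: first cell '.' (not opp) -> no flip
Dir S: first cell '.' (not opp) -> no flip
Dir SE: edge -> no flip
All flips: (2,4)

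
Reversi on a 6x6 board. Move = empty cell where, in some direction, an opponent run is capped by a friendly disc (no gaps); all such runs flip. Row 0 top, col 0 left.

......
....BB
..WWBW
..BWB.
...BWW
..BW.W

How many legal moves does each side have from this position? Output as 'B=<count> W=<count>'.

-- B to move --
(1,1): no bracket -> illegal
(1,2): flips 2 -> legal
(1,3): flips 2 -> legal
(2,1): flips 2 -> legal
(3,1): no bracket -> illegal
(3,5): flips 1 -> legal
(4,2): flips 1 -> legal
(5,4): flips 2 -> legal
B mobility = 6
-- W to move --
(0,3): flips 1 -> legal
(0,4): flips 3 -> legal
(0,5): flips 2 -> legal
(1,3): no bracket -> illegal
(2,1): no bracket -> illegal
(3,1): flips 1 -> legal
(3,5): flips 1 -> legal
(4,1): flips 1 -> legal
(4,2): flips 2 -> legal
(5,1): flips 1 -> legal
(5,4): no bracket -> illegal
W mobility = 8

Answer: B=6 W=8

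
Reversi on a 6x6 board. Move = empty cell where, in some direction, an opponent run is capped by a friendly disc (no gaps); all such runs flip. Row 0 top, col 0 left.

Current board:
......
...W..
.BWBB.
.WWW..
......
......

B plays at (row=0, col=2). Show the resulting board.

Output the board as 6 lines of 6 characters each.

Answer: ..B...
...B..
.BWBB.
.WWW..
......
......

Derivation:
Place B at (0,2); scan 8 dirs for brackets.
Dir NW: edge -> no flip
Dir N: edge -> no flip
Dir NE: edge -> no flip
Dir W: first cell '.' (not opp) -> no flip
Dir E: first cell '.' (not opp) -> no flip
Dir SW: first cell '.' (not opp) -> no flip
Dir S: first cell '.' (not opp) -> no flip
Dir SE: opp run (1,3) capped by B -> flip
All flips: (1,3)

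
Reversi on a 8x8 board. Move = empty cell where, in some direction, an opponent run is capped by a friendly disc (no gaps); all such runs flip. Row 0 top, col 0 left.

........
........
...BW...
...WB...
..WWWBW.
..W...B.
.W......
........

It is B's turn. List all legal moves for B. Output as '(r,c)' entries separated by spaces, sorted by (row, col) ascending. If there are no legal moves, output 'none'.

Answer: (1,4) (2,5) (3,2) (3,6) (4,1) (4,7) (5,3) (5,4) (7,0)

Derivation:
(1,3): no bracket -> illegal
(1,4): flips 1 -> legal
(1,5): no bracket -> illegal
(2,2): no bracket -> illegal
(2,5): flips 1 -> legal
(3,1): no bracket -> illegal
(3,2): flips 1 -> legal
(3,5): no bracket -> illegal
(3,6): flips 1 -> legal
(3,7): no bracket -> illegal
(4,1): flips 3 -> legal
(4,7): flips 1 -> legal
(5,0): no bracket -> illegal
(5,1): no bracket -> illegal
(5,3): flips 2 -> legal
(5,4): flips 1 -> legal
(5,5): no bracket -> illegal
(5,7): no bracket -> illegal
(6,0): no bracket -> illegal
(6,2): no bracket -> illegal
(6,3): no bracket -> illegal
(7,0): flips 3 -> legal
(7,1): no bracket -> illegal
(7,2): no bracket -> illegal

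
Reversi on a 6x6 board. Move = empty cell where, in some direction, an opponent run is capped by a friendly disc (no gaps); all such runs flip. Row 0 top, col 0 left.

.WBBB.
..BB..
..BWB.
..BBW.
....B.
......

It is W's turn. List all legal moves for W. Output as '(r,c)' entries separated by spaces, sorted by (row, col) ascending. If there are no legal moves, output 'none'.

Answer: (0,5) (1,4) (2,1) (2,5) (3,1) (4,1) (4,3) (5,4)

Derivation:
(0,5): flips 3 -> legal
(1,1): no bracket -> illegal
(1,4): flips 1 -> legal
(1,5): no bracket -> illegal
(2,1): flips 1 -> legal
(2,5): flips 1 -> legal
(3,1): flips 2 -> legal
(3,5): no bracket -> illegal
(4,1): flips 1 -> legal
(4,2): no bracket -> illegal
(4,3): flips 1 -> legal
(4,5): no bracket -> illegal
(5,3): no bracket -> illegal
(5,4): flips 1 -> legal
(5,5): no bracket -> illegal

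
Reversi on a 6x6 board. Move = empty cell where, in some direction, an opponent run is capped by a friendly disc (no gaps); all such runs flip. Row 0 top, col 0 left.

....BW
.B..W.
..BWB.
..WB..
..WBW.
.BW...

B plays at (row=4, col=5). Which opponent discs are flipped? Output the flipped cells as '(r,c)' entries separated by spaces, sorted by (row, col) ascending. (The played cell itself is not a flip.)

Answer: (4,4)

Derivation:
Dir NW: first cell '.' (not opp) -> no flip
Dir N: first cell '.' (not opp) -> no flip
Dir NE: edge -> no flip
Dir W: opp run (4,4) capped by B -> flip
Dir E: edge -> no flip
Dir SW: first cell '.' (not opp) -> no flip
Dir S: first cell '.' (not opp) -> no flip
Dir SE: edge -> no flip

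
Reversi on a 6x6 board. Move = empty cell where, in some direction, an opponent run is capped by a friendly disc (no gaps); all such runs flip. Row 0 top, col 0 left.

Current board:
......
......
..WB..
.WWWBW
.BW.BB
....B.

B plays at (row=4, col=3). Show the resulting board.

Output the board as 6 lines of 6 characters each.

Place B at (4,3); scan 8 dirs for brackets.
Dir NW: opp run (3,2), next='.' -> no flip
Dir N: opp run (3,3) capped by B -> flip
Dir NE: first cell 'B' (not opp) -> no flip
Dir W: opp run (4,2) capped by B -> flip
Dir E: first cell 'B' (not opp) -> no flip
Dir SW: first cell '.' (not opp) -> no flip
Dir S: first cell '.' (not opp) -> no flip
Dir SE: first cell 'B' (not opp) -> no flip
All flips: (3,3) (4,2)

Answer: ......
......
..WB..
.WWBBW
.BBBBB
....B.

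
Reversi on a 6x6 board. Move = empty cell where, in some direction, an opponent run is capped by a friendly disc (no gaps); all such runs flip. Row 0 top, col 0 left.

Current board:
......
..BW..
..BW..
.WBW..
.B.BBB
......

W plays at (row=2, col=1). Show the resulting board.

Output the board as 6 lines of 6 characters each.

Place W at (2,1); scan 8 dirs for brackets.
Dir NW: first cell '.' (not opp) -> no flip
Dir N: first cell '.' (not opp) -> no flip
Dir NE: opp run (1,2), next='.' -> no flip
Dir W: first cell '.' (not opp) -> no flip
Dir E: opp run (2,2) capped by W -> flip
Dir SW: first cell '.' (not opp) -> no flip
Dir S: first cell 'W' (not opp) -> no flip
Dir SE: opp run (3,2) (4,3), next='.' -> no flip
All flips: (2,2)

Answer: ......
..BW..
.WWW..
.WBW..
.B.BBB
......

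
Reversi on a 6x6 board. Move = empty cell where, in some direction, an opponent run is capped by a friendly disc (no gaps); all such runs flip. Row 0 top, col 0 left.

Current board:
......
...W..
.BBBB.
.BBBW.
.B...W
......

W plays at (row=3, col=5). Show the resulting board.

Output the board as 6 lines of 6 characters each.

Answer: ......
...W..
.BBBW.
.BBBWW
.B...W
......

Derivation:
Place W at (3,5); scan 8 dirs for brackets.
Dir NW: opp run (2,4) capped by W -> flip
Dir N: first cell '.' (not opp) -> no flip
Dir NE: edge -> no flip
Dir W: first cell 'W' (not opp) -> no flip
Dir E: edge -> no flip
Dir SW: first cell '.' (not opp) -> no flip
Dir S: first cell 'W' (not opp) -> no flip
Dir SE: edge -> no flip
All flips: (2,4)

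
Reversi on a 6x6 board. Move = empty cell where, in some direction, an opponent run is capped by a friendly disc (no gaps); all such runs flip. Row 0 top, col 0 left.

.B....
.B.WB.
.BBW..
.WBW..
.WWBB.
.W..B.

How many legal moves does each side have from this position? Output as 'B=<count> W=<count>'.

-- B to move --
(0,2): no bracket -> illegal
(0,3): flips 3 -> legal
(0,4): flips 1 -> legal
(1,2): flips 1 -> legal
(2,0): no bracket -> illegal
(2,4): flips 1 -> legal
(3,0): flips 1 -> legal
(3,4): flips 1 -> legal
(4,0): flips 3 -> legal
(5,0): flips 1 -> legal
(5,2): flips 1 -> legal
(5,3): no bracket -> illegal
B mobility = 9
-- W to move --
(0,0): flips 2 -> legal
(0,2): no bracket -> illegal
(0,3): no bracket -> illegal
(0,4): no bracket -> illegal
(0,5): flips 1 -> legal
(1,0): no bracket -> illegal
(1,2): flips 2 -> legal
(1,5): flips 1 -> legal
(2,0): flips 2 -> legal
(2,4): no bracket -> illegal
(2,5): no bracket -> illegal
(3,0): no bracket -> illegal
(3,4): no bracket -> illegal
(3,5): no bracket -> illegal
(4,5): flips 2 -> legal
(5,2): no bracket -> illegal
(5,3): flips 1 -> legal
(5,5): flips 1 -> legal
W mobility = 8

Answer: B=9 W=8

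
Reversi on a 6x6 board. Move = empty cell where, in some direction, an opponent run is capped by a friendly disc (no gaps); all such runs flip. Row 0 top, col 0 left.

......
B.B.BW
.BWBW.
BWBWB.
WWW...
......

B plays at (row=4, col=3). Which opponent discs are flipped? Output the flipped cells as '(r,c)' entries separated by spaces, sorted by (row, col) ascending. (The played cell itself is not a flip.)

Answer: (3,3)

Derivation:
Dir NW: first cell 'B' (not opp) -> no flip
Dir N: opp run (3,3) capped by B -> flip
Dir NE: first cell 'B' (not opp) -> no flip
Dir W: opp run (4,2) (4,1) (4,0), next=edge -> no flip
Dir E: first cell '.' (not opp) -> no flip
Dir SW: first cell '.' (not opp) -> no flip
Dir S: first cell '.' (not opp) -> no flip
Dir SE: first cell '.' (not opp) -> no flip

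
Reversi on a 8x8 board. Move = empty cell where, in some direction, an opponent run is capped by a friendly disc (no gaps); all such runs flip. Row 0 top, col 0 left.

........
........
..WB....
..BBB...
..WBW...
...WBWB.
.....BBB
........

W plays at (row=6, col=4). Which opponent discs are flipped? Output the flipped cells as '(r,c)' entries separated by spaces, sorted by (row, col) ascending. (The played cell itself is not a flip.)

Answer: (5,4)

Derivation:
Dir NW: first cell 'W' (not opp) -> no flip
Dir N: opp run (5,4) capped by W -> flip
Dir NE: first cell 'W' (not opp) -> no flip
Dir W: first cell '.' (not opp) -> no flip
Dir E: opp run (6,5) (6,6) (6,7), next=edge -> no flip
Dir SW: first cell '.' (not opp) -> no flip
Dir S: first cell '.' (not opp) -> no flip
Dir SE: first cell '.' (not opp) -> no flip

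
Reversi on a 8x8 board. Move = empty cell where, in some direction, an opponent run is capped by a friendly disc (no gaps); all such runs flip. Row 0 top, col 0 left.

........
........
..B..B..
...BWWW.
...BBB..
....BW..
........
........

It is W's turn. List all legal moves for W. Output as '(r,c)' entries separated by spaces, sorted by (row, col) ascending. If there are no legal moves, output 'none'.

(1,1): flips 3 -> legal
(1,2): no bracket -> illegal
(1,3): no bracket -> illegal
(1,4): flips 1 -> legal
(1,5): flips 1 -> legal
(1,6): flips 1 -> legal
(2,1): no bracket -> illegal
(2,3): no bracket -> illegal
(2,4): no bracket -> illegal
(2,6): no bracket -> illegal
(3,1): no bracket -> illegal
(3,2): flips 1 -> legal
(4,2): no bracket -> illegal
(4,6): no bracket -> illegal
(5,2): flips 1 -> legal
(5,3): flips 2 -> legal
(5,6): flips 1 -> legal
(6,3): flips 2 -> legal
(6,4): flips 2 -> legal
(6,5): no bracket -> illegal

Answer: (1,1) (1,4) (1,5) (1,6) (3,2) (5,2) (5,3) (5,6) (6,3) (6,4)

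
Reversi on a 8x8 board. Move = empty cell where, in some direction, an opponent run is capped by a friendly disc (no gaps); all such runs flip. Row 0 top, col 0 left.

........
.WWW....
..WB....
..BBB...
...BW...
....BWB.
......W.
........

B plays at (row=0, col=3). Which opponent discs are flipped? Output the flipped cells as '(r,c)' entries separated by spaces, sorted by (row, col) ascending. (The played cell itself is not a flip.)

Dir NW: edge -> no flip
Dir N: edge -> no flip
Dir NE: edge -> no flip
Dir W: first cell '.' (not opp) -> no flip
Dir E: first cell '.' (not opp) -> no flip
Dir SW: opp run (1,2), next='.' -> no flip
Dir S: opp run (1,3) capped by B -> flip
Dir SE: first cell '.' (not opp) -> no flip

Answer: (1,3)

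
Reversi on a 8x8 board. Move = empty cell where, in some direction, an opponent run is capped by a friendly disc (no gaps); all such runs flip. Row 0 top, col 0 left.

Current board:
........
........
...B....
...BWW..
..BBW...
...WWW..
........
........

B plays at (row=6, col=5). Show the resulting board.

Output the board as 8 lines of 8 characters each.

Answer: ........
........
...B....
...BWW..
..BBW...
...WBW..
.....B..
........

Derivation:
Place B at (6,5); scan 8 dirs for brackets.
Dir NW: opp run (5,4) capped by B -> flip
Dir N: opp run (5,5), next='.' -> no flip
Dir NE: first cell '.' (not opp) -> no flip
Dir W: first cell '.' (not opp) -> no flip
Dir E: first cell '.' (not opp) -> no flip
Dir SW: first cell '.' (not opp) -> no flip
Dir S: first cell '.' (not opp) -> no flip
Dir SE: first cell '.' (not opp) -> no flip
All flips: (5,4)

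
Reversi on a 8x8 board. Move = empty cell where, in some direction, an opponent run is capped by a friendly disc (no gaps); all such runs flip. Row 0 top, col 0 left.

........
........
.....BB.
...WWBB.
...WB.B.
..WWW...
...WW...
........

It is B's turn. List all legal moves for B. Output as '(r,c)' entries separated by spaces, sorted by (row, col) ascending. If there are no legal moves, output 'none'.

(2,2): flips 1 -> legal
(2,3): no bracket -> illegal
(2,4): flips 1 -> legal
(3,2): flips 2 -> legal
(4,1): no bracket -> illegal
(4,2): flips 1 -> legal
(4,5): no bracket -> illegal
(5,1): no bracket -> illegal
(5,5): no bracket -> illegal
(6,1): flips 3 -> legal
(6,2): flips 1 -> legal
(6,5): no bracket -> illegal
(7,2): no bracket -> illegal
(7,3): no bracket -> illegal
(7,4): flips 2 -> legal
(7,5): no bracket -> illegal

Answer: (2,2) (2,4) (3,2) (4,2) (6,1) (6,2) (7,4)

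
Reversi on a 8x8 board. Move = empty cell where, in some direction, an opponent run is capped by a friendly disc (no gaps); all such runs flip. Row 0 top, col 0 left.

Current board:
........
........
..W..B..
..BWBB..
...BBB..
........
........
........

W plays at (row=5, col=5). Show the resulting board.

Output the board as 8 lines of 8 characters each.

Answer: ........
........
..W..B..
..BWBB..
...BWB..
.....W..
........
........

Derivation:
Place W at (5,5); scan 8 dirs for brackets.
Dir NW: opp run (4,4) capped by W -> flip
Dir N: opp run (4,5) (3,5) (2,5), next='.' -> no flip
Dir NE: first cell '.' (not opp) -> no flip
Dir W: first cell '.' (not opp) -> no flip
Dir E: first cell '.' (not opp) -> no flip
Dir SW: first cell '.' (not opp) -> no flip
Dir S: first cell '.' (not opp) -> no flip
Dir SE: first cell '.' (not opp) -> no flip
All flips: (4,4)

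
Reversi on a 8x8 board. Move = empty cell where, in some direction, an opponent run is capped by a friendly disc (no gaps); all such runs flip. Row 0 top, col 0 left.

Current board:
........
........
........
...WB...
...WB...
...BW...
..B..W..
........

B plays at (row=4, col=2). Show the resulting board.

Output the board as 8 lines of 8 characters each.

Place B at (4,2); scan 8 dirs for brackets.
Dir NW: first cell '.' (not opp) -> no flip
Dir N: first cell '.' (not opp) -> no flip
Dir NE: opp run (3,3), next='.' -> no flip
Dir W: first cell '.' (not opp) -> no flip
Dir E: opp run (4,3) capped by B -> flip
Dir SW: first cell '.' (not opp) -> no flip
Dir S: first cell '.' (not opp) -> no flip
Dir SE: first cell 'B' (not opp) -> no flip
All flips: (4,3)

Answer: ........
........
........
...WB...
..BBB...
...BW...
..B..W..
........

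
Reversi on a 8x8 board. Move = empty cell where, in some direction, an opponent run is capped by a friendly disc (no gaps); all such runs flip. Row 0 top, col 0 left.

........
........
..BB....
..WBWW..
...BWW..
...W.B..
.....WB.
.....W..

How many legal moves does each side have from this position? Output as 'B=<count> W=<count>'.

Answer: B=10 W=10

Derivation:
-- B to move --
(2,1): flips 1 -> legal
(2,4): no bracket -> illegal
(2,5): flips 3 -> legal
(2,6): no bracket -> illegal
(3,1): flips 1 -> legal
(3,6): flips 2 -> legal
(4,1): flips 1 -> legal
(4,2): flips 1 -> legal
(4,6): flips 2 -> legal
(5,2): no bracket -> illegal
(5,4): no bracket -> illegal
(5,6): flips 2 -> legal
(6,2): no bracket -> illegal
(6,3): flips 1 -> legal
(6,4): flips 1 -> legal
(7,4): no bracket -> illegal
(7,6): no bracket -> illegal
B mobility = 10
-- W to move --
(1,1): flips 2 -> legal
(1,2): flips 2 -> legal
(1,3): flips 3 -> legal
(1,4): flips 1 -> legal
(2,1): no bracket -> illegal
(2,4): no bracket -> illegal
(3,1): no bracket -> illegal
(4,2): flips 1 -> legal
(4,6): no bracket -> illegal
(5,2): flips 1 -> legal
(5,4): flips 1 -> legal
(5,6): no bracket -> illegal
(5,7): flips 1 -> legal
(6,4): no bracket -> illegal
(6,7): flips 1 -> legal
(7,6): no bracket -> illegal
(7,7): flips 2 -> legal
W mobility = 10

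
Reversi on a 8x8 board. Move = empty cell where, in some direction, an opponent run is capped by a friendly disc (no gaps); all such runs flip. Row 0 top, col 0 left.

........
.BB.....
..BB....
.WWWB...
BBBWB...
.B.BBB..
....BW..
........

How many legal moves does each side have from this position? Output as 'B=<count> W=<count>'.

-- B to move --
(2,0): flips 1 -> legal
(2,1): flips 3 -> legal
(2,4): flips 1 -> legal
(3,0): flips 3 -> legal
(5,2): flips 1 -> legal
(5,6): no bracket -> illegal
(6,6): flips 1 -> legal
(7,4): no bracket -> illegal
(7,5): flips 1 -> legal
(7,6): flips 1 -> legal
B mobility = 8
-- W to move --
(0,0): flips 2 -> legal
(0,1): no bracket -> illegal
(0,2): flips 2 -> legal
(0,3): no bracket -> illegal
(1,0): no bracket -> illegal
(1,3): flips 2 -> legal
(1,4): flips 1 -> legal
(2,0): no bracket -> illegal
(2,1): no bracket -> illegal
(2,4): no bracket -> illegal
(2,5): flips 1 -> legal
(3,0): no bracket -> illegal
(3,5): flips 1 -> legal
(4,5): flips 2 -> legal
(4,6): no bracket -> illegal
(5,0): flips 1 -> legal
(5,2): flips 1 -> legal
(5,6): no bracket -> illegal
(6,0): flips 2 -> legal
(6,1): flips 2 -> legal
(6,2): no bracket -> illegal
(6,3): flips 2 -> legal
(6,6): flips 2 -> legal
(7,3): no bracket -> illegal
(7,4): no bracket -> illegal
(7,5): flips 3 -> legal
W mobility = 14

Answer: B=8 W=14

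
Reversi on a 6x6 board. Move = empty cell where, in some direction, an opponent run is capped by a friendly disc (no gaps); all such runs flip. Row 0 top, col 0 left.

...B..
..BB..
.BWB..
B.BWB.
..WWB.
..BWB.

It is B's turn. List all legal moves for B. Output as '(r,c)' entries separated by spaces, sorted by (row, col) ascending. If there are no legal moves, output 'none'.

Answer: (1,1) (3,1) (4,1)

Derivation:
(1,1): flips 2 -> legal
(2,4): no bracket -> illegal
(3,1): flips 1 -> legal
(4,1): flips 2 -> legal
(5,1): no bracket -> illegal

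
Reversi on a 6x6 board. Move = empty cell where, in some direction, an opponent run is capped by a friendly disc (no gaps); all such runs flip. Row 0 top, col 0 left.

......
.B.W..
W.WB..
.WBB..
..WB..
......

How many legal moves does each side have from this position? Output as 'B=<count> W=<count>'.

-- B to move --
(0,2): no bracket -> illegal
(0,3): flips 1 -> legal
(0,4): no bracket -> illegal
(1,0): no bracket -> illegal
(1,2): flips 1 -> legal
(1,4): no bracket -> illegal
(2,1): flips 1 -> legal
(2,4): no bracket -> illegal
(3,0): flips 1 -> legal
(4,0): no bracket -> illegal
(4,1): flips 1 -> legal
(5,1): flips 1 -> legal
(5,2): flips 1 -> legal
(5,3): no bracket -> illegal
B mobility = 7
-- W to move --
(0,0): flips 1 -> legal
(0,1): no bracket -> illegal
(0,2): flips 1 -> legal
(1,0): no bracket -> illegal
(1,2): no bracket -> illegal
(1,4): no bracket -> illegal
(2,1): no bracket -> illegal
(2,4): flips 2 -> legal
(3,4): flips 2 -> legal
(4,1): no bracket -> illegal
(4,4): flips 2 -> legal
(5,2): no bracket -> illegal
(5,3): flips 3 -> legal
(5,4): no bracket -> illegal
W mobility = 6

Answer: B=7 W=6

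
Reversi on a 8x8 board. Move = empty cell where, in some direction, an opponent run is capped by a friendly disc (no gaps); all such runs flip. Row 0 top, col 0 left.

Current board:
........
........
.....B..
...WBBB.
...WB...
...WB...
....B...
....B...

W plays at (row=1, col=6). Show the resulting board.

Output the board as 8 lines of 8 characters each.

Place W at (1,6); scan 8 dirs for brackets.
Dir NW: first cell '.' (not opp) -> no flip
Dir N: first cell '.' (not opp) -> no flip
Dir NE: first cell '.' (not opp) -> no flip
Dir W: first cell '.' (not opp) -> no flip
Dir E: first cell '.' (not opp) -> no flip
Dir SW: opp run (2,5) (3,4) capped by W -> flip
Dir S: first cell '.' (not opp) -> no flip
Dir SE: first cell '.' (not opp) -> no flip
All flips: (2,5) (3,4)

Answer: ........
......W.
.....W..
...WWBB.
...WB...
...WB...
....B...
....B...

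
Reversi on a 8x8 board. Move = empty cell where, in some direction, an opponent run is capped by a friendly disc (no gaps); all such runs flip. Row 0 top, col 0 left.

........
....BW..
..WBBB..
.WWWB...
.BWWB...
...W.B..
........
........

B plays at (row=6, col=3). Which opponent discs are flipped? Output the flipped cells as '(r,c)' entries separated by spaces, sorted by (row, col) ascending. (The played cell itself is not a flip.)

Dir NW: first cell '.' (not opp) -> no flip
Dir N: opp run (5,3) (4,3) (3,3) capped by B -> flip
Dir NE: first cell '.' (not opp) -> no flip
Dir W: first cell '.' (not opp) -> no flip
Dir E: first cell '.' (not opp) -> no flip
Dir SW: first cell '.' (not opp) -> no flip
Dir S: first cell '.' (not opp) -> no flip
Dir SE: first cell '.' (not opp) -> no flip

Answer: (3,3) (4,3) (5,3)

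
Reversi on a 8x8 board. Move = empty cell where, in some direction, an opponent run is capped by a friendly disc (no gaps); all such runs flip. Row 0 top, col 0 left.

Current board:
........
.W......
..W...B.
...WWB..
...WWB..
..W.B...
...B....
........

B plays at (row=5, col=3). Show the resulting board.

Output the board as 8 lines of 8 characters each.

Answer: ........
.W......
..W...B.
...WWB..
...WBB..
..WBB...
...B....
........

Derivation:
Place B at (5,3); scan 8 dirs for brackets.
Dir NW: first cell '.' (not opp) -> no flip
Dir N: opp run (4,3) (3,3), next='.' -> no flip
Dir NE: opp run (4,4) capped by B -> flip
Dir W: opp run (5,2), next='.' -> no flip
Dir E: first cell 'B' (not opp) -> no flip
Dir SW: first cell '.' (not opp) -> no flip
Dir S: first cell 'B' (not opp) -> no flip
Dir SE: first cell '.' (not opp) -> no flip
All flips: (4,4)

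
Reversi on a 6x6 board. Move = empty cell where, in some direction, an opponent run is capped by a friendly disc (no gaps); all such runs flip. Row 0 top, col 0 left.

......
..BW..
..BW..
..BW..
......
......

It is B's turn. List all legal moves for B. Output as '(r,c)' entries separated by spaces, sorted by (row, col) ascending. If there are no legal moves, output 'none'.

(0,2): no bracket -> illegal
(0,3): no bracket -> illegal
(0,4): flips 1 -> legal
(1,4): flips 2 -> legal
(2,4): flips 1 -> legal
(3,4): flips 2 -> legal
(4,2): no bracket -> illegal
(4,3): no bracket -> illegal
(4,4): flips 1 -> legal

Answer: (0,4) (1,4) (2,4) (3,4) (4,4)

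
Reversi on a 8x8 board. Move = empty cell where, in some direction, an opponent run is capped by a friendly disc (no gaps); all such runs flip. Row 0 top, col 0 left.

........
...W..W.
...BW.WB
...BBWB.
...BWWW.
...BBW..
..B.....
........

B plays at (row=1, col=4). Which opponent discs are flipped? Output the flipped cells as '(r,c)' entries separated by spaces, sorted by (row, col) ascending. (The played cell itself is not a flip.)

Dir NW: first cell '.' (not opp) -> no flip
Dir N: first cell '.' (not opp) -> no flip
Dir NE: first cell '.' (not opp) -> no flip
Dir W: opp run (1,3), next='.' -> no flip
Dir E: first cell '.' (not opp) -> no flip
Dir SW: first cell 'B' (not opp) -> no flip
Dir S: opp run (2,4) capped by B -> flip
Dir SE: first cell '.' (not opp) -> no flip

Answer: (2,4)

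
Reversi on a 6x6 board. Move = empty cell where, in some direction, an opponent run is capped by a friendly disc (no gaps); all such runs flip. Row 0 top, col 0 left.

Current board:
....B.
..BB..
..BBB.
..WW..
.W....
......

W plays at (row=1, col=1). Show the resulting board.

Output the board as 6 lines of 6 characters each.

Answer: ....B.
.WBB..
..WBB.
..WW..
.W....
......

Derivation:
Place W at (1,1); scan 8 dirs for brackets.
Dir NW: first cell '.' (not opp) -> no flip
Dir N: first cell '.' (not opp) -> no flip
Dir NE: first cell '.' (not opp) -> no flip
Dir W: first cell '.' (not opp) -> no flip
Dir E: opp run (1,2) (1,3), next='.' -> no flip
Dir SW: first cell '.' (not opp) -> no flip
Dir S: first cell '.' (not opp) -> no flip
Dir SE: opp run (2,2) capped by W -> flip
All flips: (2,2)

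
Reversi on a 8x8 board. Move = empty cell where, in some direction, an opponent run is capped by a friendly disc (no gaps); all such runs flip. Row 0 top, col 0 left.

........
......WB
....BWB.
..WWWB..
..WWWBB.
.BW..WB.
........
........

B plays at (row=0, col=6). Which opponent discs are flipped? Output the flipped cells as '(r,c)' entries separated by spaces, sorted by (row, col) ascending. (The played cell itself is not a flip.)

Dir NW: edge -> no flip
Dir N: edge -> no flip
Dir NE: edge -> no flip
Dir W: first cell '.' (not opp) -> no flip
Dir E: first cell '.' (not opp) -> no flip
Dir SW: first cell '.' (not opp) -> no flip
Dir S: opp run (1,6) capped by B -> flip
Dir SE: first cell 'B' (not opp) -> no flip

Answer: (1,6)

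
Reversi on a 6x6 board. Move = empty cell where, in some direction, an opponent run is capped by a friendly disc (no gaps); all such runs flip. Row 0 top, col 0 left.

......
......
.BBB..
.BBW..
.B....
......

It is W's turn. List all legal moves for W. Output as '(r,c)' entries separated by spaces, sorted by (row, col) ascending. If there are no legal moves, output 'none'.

Answer: (1,1) (1,3) (3,0)

Derivation:
(1,0): no bracket -> illegal
(1,1): flips 1 -> legal
(1,2): no bracket -> illegal
(1,3): flips 1 -> legal
(1,4): no bracket -> illegal
(2,0): no bracket -> illegal
(2,4): no bracket -> illegal
(3,0): flips 2 -> legal
(3,4): no bracket -> illegal
(4,0): no bracket -> illegal
(4,2): no bracket -> illegal
(4,3): no bracket -> illegal
(5,0): no bracket -> illegal
(5,1): no bracket -> illegal
(5,2): no bracket -> illegal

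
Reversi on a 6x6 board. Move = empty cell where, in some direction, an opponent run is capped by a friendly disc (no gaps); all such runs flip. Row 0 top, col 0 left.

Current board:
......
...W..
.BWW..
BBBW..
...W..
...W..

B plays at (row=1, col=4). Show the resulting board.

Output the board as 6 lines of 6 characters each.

Answer: ......
...WB.
.BWB..
BBBW..
...W..
...W..

Derivation:
Place B at (1,4); scan 8 dirs for brackets.
Dir NW: first cell '.' (not opp) -> no flip
Dir N: first cell '.' (not opp) -> no flip
Dir NE: first cell '.' (not opp) -> no flip
Dir W: opp run (1,3), next='.' -> no flip
Dir E: first cell '.' (not opp) -> no flip
Dir SW: opp run (2,3) capped by B -> flip
Dir S: first cell '.' (not opp) -> no flip
Dir SE: first cell '.' (not opp) -> no flip
All flips: (2,3)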